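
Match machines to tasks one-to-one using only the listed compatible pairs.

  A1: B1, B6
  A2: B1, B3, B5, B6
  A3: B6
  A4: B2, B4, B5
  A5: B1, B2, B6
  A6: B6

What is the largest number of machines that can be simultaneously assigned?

5

Unit-capacity flow: source→left, listed edges, right→sink; max matching = max flow.
Augmenting path A1→B1 (+1); matched 1.
Augmenting path A2→B3 (+1); matched 2.
Augmenting path A3→B6 (+1); matched 3.
Augmenting path A4→B2 (+1); matched 4.
Augmenting path A5→B2→A4→B4 (+1); matched 5.
No augmenting path remains; maximum matching = 5.
König certificate: {A1, A2, A4, A5, B6} is a vertex cover of size 5 (every listed pair touches it), so no matching can be larger.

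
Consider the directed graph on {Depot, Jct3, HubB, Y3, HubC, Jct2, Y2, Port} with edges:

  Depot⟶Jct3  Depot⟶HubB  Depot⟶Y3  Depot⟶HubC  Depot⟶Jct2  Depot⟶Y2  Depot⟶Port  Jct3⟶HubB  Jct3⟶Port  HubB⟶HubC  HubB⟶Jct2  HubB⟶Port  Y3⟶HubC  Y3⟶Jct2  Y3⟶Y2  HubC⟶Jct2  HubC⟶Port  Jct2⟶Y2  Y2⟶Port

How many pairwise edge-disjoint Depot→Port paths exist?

Assign every edge capacity 1; by Menger, the answer equals the max flow.
Path Depot→Port (+1); total 1.
Path Depot→Jct3→Port (+1); total 2.
Path Depot→HubB→Port (+1); total 3.
Path Depot→HubC→Port (+1); total 4.
Path Depot→Y2→Port (+1); total 5.
No residual Depot→Port path; max flow = 5.
Certifying cut of size 5: {Depot→HubB, Depot→Jct3, Depot→Port, HubC→Port, Y2→Port}.

5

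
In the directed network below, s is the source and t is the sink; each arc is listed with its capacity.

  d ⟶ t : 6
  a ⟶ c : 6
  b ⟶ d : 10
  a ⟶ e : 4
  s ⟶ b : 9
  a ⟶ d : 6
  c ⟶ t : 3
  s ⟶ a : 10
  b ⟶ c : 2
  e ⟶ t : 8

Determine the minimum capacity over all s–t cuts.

13

Augment s→a→c→t: bottleneck 3, flow now 3.
Augment s→a→d→t: bottleneck 6, flow now 9.
Augment s→a→e→t: bottleneck 1, flow now 10.
Augment s→b→c→a→e→t: bottleneck 2, flow now 12. (uses reverse residual edge)
Augment s→b→d→a→e→t: bottleneck 1, flow now 13. (uses reverse residual edge)
No augmenting path remains; maximum flow = 13.
By max-flow min-cut, the minimum cut capacity equals the max flow.
In the residual graph, reachable from s: {s, a, b, c, d}.
Min-cut edges: a→e (4), c→t (3), d→t (6); capacity 4 + 3 + 6 = 13.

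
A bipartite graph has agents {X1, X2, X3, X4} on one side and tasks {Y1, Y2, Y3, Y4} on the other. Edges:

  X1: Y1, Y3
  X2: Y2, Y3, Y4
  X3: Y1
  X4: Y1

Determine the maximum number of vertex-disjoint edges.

3

Unit-capacity flow: source→left, listed edges, right→sink; max matching = max flow.
Augmenting path X1→Y1 (+1); matched 1.
Augmenting path X2→Y2 (+1); matched 2.
Augmenting path X3→Y1→X1→Y3 (+1); matched 3.
No augmenting path remains; maximum matching = 3.
König certificate: {X1, X2, Y1} is a vertex cover of size 3 (every listed pair touches it), so no matching can be larger.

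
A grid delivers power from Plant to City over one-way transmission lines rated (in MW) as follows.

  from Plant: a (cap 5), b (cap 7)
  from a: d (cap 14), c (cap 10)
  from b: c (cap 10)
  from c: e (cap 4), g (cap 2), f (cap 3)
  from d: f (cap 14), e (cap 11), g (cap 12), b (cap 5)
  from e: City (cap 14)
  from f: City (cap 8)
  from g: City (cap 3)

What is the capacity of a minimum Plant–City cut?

Augment Plant→a→c→e→City: bottleneck 4, flow now 4.
Augment Plant→a→c→f→City: bottleneck 1, flow now 5.
Augment Plant→b→c→f→City: bottleneck 2, flow now 7.
Augment Plant→b→c→g→City: bottleneck 2, flow now 9.
Augment Plant→b→c→a→d→e→City: bottleneck 3, flow now 12. (uses reverse residual edge)
No augmenting path remains; maximum flow = 12.
By max-flow min-cut, the minimum cut capacity equals the max flow.
In the residual graph, reachable from Plant: {Plant}.
Min-cut edges: Plant→a (5), Plant→b (7); capacity 5 + 7 = 12.

12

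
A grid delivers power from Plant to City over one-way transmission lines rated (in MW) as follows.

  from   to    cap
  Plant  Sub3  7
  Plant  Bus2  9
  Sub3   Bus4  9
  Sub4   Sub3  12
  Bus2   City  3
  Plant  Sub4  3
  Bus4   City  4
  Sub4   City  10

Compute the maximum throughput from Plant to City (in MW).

Augment Plant→Sub4→City: bottleneck 3, flow now 3.
Augment Plant→Bus2→City: bottleneck 3, flow now 6.
Augment Plant→Sub3→Bus4→City: bottleneck 4, flow now 10.
No augmenting path remains; maximum flow = 10.
In the residual graph, reachable from Plant: {Plant, Bus2, Sub3, Bus4}.
Min-cut edges: Plant→Sub4 (3), Bus2→City (3), Bus4→City (4); capacity 3 + 3 + 4 = 10.
This cut is saturated, so no flow can exceed 10.

10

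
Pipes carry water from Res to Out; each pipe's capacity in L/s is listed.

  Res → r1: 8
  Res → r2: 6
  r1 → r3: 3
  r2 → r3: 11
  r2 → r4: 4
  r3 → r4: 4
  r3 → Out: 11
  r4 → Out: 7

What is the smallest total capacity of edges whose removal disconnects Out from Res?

9

Augment Res→r1→r3→Out: bottleneck 3, flow now 3.
Augment Res→r2→r3→Out: bottleneck 6, flow now 9.
No augmenting path remains; maximum flow = 9.
By max-flow min-cut, the minimum cut capacity equals the max flow.
In the residual graph, reachable from Res: {Res, r1}.
Min-cut edges: Res→r2 (6), r1→r3 (3); capacity 6 + 3 = 9.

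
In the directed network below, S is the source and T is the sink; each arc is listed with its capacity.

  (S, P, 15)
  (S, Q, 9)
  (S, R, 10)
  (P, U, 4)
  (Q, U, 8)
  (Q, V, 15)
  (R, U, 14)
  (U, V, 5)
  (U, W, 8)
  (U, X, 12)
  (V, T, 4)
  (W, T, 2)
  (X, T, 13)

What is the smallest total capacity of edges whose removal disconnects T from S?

18

Augment S→Q→V→T: bottleneck 4, flow now 4.
Augment S→P→U→W→T: bottleneck 2, flow now 6.
Augment S→P→U→X→T: bottleneck 2, flow now 8.
Augment S→Q→U→X→T: bottleneck 5, flow now 13.
Augment S→R→U→X→T: bottleneck 5, flow now 18.
No augmenting path remains; maximum flow = 18.
By max-flow min-cut, the minimum cut capacity equals the max flow.
In the residual graph, reachable from S: {S, P, Q, R, U, V, W}.
Min-cut edges: U→X (12), V→T (4), W→T (2); capacity 12 + 4 + 2 = 18.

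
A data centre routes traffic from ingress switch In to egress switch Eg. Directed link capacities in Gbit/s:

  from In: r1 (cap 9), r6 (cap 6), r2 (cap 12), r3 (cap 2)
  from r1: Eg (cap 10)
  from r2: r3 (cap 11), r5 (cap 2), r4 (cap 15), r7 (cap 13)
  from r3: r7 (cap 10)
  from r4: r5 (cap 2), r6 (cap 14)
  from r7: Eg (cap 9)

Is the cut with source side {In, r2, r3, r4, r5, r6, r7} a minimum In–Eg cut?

Given cut capacity: 9 + 9 = 18.
Augment In→r1→Eg: bottleneck 9, flow now 9.
Augment In→r2→r7→Eg: bottleneck 9, flow now 18.
No augmenting path remains; maximum flow = 18.
Cut capacity 18 equals the max flow, so it is a minimum cut.

Yes — it is a minimum cut (capacity 18).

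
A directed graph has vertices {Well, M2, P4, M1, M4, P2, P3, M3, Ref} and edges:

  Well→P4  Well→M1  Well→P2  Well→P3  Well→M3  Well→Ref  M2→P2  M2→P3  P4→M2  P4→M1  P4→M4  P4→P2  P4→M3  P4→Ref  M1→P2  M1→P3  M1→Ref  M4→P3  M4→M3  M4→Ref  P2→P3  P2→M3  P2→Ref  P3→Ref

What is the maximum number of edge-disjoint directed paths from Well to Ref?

5

Assign every edge capacity 1; by Menger, the answer equals the max flow.
Path Well→Ref (+1); total 1.
Path Well→P4→Ref (+1); total 2.
Path Well→M1→Ref (+1); total 3.
Path Well→P2→Ref (+1); total 4.
Path Well→P3→Ref (+1); total 5.
No residual Well→Ref path; max flow = 5.
Certifying cut of size 5: {Well→M1, Well→P2, Well→P3, Well→P4, Well→Ref}.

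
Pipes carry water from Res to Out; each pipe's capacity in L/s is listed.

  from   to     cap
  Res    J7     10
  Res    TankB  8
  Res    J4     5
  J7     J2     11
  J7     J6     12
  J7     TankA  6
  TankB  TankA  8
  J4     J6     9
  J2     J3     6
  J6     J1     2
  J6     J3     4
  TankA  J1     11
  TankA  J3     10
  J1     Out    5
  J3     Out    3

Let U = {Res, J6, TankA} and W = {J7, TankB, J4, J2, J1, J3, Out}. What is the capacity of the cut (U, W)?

Edges leaving {Res, J6, TankA}: Res→J7 (10), Res→TankB (8), Res→J4 (5), J6→J1 (2), J6→J3 (4), TankA→J1 (11), TankA→J3 (10).
Cut capacity = 10 + 8 + 5 + 2 + 4 + 11 + 10 = 50.

50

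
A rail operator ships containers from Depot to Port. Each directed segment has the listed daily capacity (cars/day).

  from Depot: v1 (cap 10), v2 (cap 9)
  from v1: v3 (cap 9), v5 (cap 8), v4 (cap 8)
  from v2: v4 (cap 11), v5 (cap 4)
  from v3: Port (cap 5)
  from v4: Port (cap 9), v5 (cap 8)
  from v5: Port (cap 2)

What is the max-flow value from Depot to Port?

16

Augment Depot→v1→v3→Port: bottleneck 5, flow now 5.
Augment Depot→v1→v4→Port: bottleneck 5, flow now 10.
Augment Depot→v2→v4→Port: bottleneck 4, flow now 14.
Augment Depot→v2→v5→Port: bottleneck 2, flow now 16.
No augmenting path remains; maximum flow = 16.
In the residual graph, reachable from Depot: {Depot, v1, v2, v3, v4, v5}.
Min-cut edges: v3→Port (5), v4→Port (9), v5→Port (2); capacity 5 + 9 + 2 = 16.
This cut is saturated, so no flow can exceed 16.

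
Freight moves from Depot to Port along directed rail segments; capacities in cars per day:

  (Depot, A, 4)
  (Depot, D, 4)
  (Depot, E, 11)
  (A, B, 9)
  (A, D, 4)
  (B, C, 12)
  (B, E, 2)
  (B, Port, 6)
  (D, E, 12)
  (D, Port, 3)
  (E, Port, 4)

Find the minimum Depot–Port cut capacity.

11

Augment Depot→D→Port: bottleneck 3, flow now 3.
Augment Depot→E→Port: bottleneck 4, flow now 7.
Augment Depot→A→B→Port: bottleneck 4, flow now 11.
No augmenting path remains; maximum flow = 11.
By max-flow min-cut, the minimum cut capacity equals the max flow.
In the residual graph, reachable from Depot: {Depot, D, E}.
Min-cut edges: Depot→A (4), D→Port (3), E→Port (4); capacity 4 + 3 + 4 = 11.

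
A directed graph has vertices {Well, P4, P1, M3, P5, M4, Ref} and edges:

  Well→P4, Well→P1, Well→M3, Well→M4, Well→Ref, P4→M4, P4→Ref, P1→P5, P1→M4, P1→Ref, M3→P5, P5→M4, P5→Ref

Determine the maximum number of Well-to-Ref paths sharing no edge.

4

Assign every edge capacity 1; by Menger, the answer equals the max flow.
Path Well→Ref (+1); total 1.
Path Well→P4→Ref (+1); total 2.
Path Well→P1→Ref (+1); total 3.
Path Well→M3→P5→Ref (+1); total 4.
No residual Well→Ref path; max flow = 4.
Certifying cut of size 4: {Well→M3, Well→P1, Well→P4, Well→Ref}.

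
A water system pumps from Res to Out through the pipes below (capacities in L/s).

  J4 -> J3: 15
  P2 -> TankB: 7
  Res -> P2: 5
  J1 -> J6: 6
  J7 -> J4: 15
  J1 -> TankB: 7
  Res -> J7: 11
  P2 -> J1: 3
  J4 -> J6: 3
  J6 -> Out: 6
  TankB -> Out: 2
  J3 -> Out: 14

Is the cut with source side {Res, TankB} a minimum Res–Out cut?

No — its capacity is 18, but the minimum cut has capacity 16.

Given cut capacity: 5 + 11 + 2 = 18.
Augment Res→P2→TankB→Out: bottleneck 2, flow now 2.
Augment Res→P2→J1→J6→Out: bottleneck 3, flow now 5.
Augment Res→J7→J4→J6→Out: bottleneck 3, flow now 8.
Augment Res→J7→J4→J3→Out: bottleneck 8, flow now 16.
No augmenting path remains; maximum flow = 16.
In the residual graph, reachable from Res: {Res}.
Min-cut edges: Res→P2 (5), Res→J7 (11); capacity 5 + 11 = 16.
Cut capacity 18 exceeds the max flow 16, so it is not minimum.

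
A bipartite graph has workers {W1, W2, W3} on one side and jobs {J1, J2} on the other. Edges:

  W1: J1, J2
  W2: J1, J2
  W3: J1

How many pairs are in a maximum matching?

2

Unit-capacity flow: source→left, listed edges, right→sink; max matching = max flow.
Augmenting path W1→J1 (+1); matched 1.
Augmenting path W2→J2 (+1); matched 2.
No augmenting path remains; maximum matching = 2.
König certificate: {J1, J2} is a vertex cover of size 2 (every listed pair touches it), so no matching can be larger.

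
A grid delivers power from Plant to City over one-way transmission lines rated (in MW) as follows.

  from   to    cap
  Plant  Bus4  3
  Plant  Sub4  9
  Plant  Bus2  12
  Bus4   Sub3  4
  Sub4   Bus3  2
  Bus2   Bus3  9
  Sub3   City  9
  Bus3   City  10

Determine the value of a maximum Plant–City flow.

13

Augment Plant→Bus4→Sub3→City: bottleneck 3, flow now 3.
Augment Plant→Sub4→Bus3→City: bottleneck 2, flow now 5.
Augment Plant→Bus2→Bus3→City: bottleneck 8, flow now 13.
No augmenting path remains; maximum flow = 13.
In the residual graph, reachable from Plant: {Plant, Sub4, Bus2, Bus3}.
Min-cut edges: Plant→Bus4 (3), Bus3→City (10); capacity 3 + 10 = 13.
This cut is saturated, so no flow can exceed 13.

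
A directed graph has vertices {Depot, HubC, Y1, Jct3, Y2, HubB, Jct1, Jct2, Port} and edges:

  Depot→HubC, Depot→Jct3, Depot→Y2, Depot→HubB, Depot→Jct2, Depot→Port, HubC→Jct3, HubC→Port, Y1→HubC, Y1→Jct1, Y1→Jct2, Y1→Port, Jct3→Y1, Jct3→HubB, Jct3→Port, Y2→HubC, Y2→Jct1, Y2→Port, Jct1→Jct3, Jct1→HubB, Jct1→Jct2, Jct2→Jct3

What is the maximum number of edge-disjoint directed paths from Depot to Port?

Assign every edge capacity 1; by Menger, the answer equals the max flow.
Path Depot→Port (+1); total 1.
Path Depot→HubC→Port (+1); total 2.
Path Depot→Jct3→Port (+1); total 3.
Path Depot→Y2→Port (+1); total 4.
Path Depot→Jct2→Jct3→Y1→Port (+1); total 5.
No residual Depot→Port path; max flow = 5.
Certifying cut of size 5: {Depot→HubC, Depot→Jct2, Depot→Jct3, Depot→Port, Depot→Y2}.

5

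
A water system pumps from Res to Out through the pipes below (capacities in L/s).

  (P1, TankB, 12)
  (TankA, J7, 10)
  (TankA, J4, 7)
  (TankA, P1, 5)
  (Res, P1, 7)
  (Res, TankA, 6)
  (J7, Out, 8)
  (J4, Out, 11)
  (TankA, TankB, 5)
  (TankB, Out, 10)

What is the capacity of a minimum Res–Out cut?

13

Augment Res→TankA→TankB→Out: bottleneck 5, flow now 5.
Augment Res→TankA→J7→Out: bottleneck 1, flow now 6.
Augment Res→P1→TankB→Out: bottleneck 5, flow now 11.
Augment Res→P1→TankB→TankA→J7→Out: bottleneck 2, flow now 13. (uses reverse residual edge)
No augmenting path remains; maximum flow = 13.
By max-flow min-cut, the minimum cut capacity equals the max flow.
In the residual graph, reachable from Res: {Res}.
Min-cut edges: Res→TankA (6), Res→P1 (7); capacity 6 + 7 = 13.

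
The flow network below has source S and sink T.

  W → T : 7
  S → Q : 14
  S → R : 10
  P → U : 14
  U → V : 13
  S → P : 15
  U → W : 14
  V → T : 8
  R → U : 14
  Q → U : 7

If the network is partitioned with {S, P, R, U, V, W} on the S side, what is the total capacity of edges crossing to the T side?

Edges leaving {S, P, R, U, V, W}: S→Q (14), V→T (8), W→T (7).
Cut capacity = 14 + 8 + 7 = 29.

29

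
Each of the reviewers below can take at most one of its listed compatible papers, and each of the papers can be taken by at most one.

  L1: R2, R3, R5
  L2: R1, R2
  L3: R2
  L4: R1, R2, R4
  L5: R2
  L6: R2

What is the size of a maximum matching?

4

Unit-capacity flow: source→left, listed edges, right→sink; max matching = max flow.
Augmenting path L1→R2 (+1); matched 1.
Augmenting path L2→R1 (+1); matched 2.
Augmenting path L4→R4 (+1); matched 3.
Augmenting path L3→R2→L1→R3 (+1); matched 4.
No augmenting path remains; maximum matching = 4.
König certificate: {L1, L2, L4, R2} is a vertex cover of size 4 (every listed pair touches it), so no matching can be larger.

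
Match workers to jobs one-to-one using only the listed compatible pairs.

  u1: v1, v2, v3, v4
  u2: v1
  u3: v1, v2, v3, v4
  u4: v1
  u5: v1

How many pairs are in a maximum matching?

3

Unit-capacity flow: source→left, listed edges, right→sink; max matching = max flow.
Augmenting path u1→v1 (+1); matched 1.
Augmenting path u3→v2 (+1); matched 2.
Augmenting path u2→v1→u1→v3 (+1); matched 3.
No augmenting path remains; maximum matching = 3.
König certificate: {u1, u3, v1} is a vertex cover of size 3 (every listed pair touches it), so no matching can be larger.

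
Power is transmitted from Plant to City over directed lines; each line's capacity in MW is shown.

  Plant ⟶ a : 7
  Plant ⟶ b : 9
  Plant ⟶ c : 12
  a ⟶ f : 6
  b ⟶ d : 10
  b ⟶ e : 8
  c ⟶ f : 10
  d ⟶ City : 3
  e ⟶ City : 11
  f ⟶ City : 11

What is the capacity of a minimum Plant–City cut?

20

Augment Plant→a→f→City: bottleneck 6, flow now 6.
Augment Plant→b→d→City: bottleneck 3, flow now 9.
Augment Plant→b→e→City: bottleneck 6, flow now 15.
Augment Plant→c→f→City: bottleneck 5, flow now 20.
No augmenting path remains; maximum flow = 20.
By max-flow min-cut, the minimum cut capacity equals the max flow.
In the residual graph, reachable from Plant: {Plant, a, c, f}.
Min-cut edges: Plant→b (9), f→City (11); capacity 9 + 11 = 20.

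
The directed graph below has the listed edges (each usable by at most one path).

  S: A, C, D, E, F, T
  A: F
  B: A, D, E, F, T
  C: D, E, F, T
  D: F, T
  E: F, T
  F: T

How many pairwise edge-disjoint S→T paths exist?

5

Assign every edge capacity 1; by Menger, the answer equals the max flow.
Path S→T (+1); total 1.
Path S→C→T (+1); total 2.
Path S→D→T (+1); total 3.
Path S→E→T (+1); total 4.
Path S→F→T (+1); total 5.
No residual S→T path; max flow = 5.
Certifying cut of size 5: {F→T, S→C, S→D, S→E, S→T}.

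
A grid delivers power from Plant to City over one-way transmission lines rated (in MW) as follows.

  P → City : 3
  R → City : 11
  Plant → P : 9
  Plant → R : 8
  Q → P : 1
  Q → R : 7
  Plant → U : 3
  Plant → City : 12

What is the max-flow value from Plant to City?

23

Augment Plant→City: bottleneck 12, flow now 12.
Augment Plant→P→City: bottleneck 3, flow now 15.
Augment Plant→R→City: bottleneck 8, flow now 23.
No augmenting path remains; maximum flow = 23.
In the residual graph, reachable from Plant: {Plant, P, U}.
Min-cut edges: Plant→R (8), Plant→City (12), P→City (3); capacity 8 + 12 + 3 = 23.
This cut is saturated, so no flow can exceed 23.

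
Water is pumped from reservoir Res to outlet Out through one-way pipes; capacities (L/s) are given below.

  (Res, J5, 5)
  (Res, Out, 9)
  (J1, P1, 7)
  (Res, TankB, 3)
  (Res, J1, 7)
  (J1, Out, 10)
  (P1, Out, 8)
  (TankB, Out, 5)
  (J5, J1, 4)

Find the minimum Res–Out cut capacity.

Augment Res→Out: bottleneck 9, flow now 9.
Augment Res→TankB→Out: bottleneck 3, flow now 12.
Augment Res→J1→Out: bottleneck 7, flow now 19.
Augment Res→J5→J1→Out: bottleneck 3, flow now 22.
Augment Res→J5→J1→P1→Out: bottleneck 1, flow now 23.
No augmenting path remains; maximum flow = 23.
By max-flow min-cut, the minimum cut capacity equals the max flow.
In the residual graph, reachable from Res: {Res, J5}.
Min-cut edges: Res→TankB (3), Res→J1 (7), Res→Out (9), J5→J1 (4); capacity 3 + 7 + 9 + 4 = 23.

23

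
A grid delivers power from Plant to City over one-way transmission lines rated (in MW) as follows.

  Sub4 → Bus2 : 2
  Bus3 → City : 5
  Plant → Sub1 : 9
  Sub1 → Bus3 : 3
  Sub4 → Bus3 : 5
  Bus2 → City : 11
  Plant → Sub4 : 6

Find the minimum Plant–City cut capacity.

7

Augment Plant→Sub4→Bus2→City: bottleneck 2, flow now 2.
Augment Plant→Sub4→Bus3→City: bottleneck 4, flow now 6.
Augment Plant→Sub1→Bus3→City: bottleneck 1, flow now 7.
No augmenting path remains; maximum flow = 7.
By max-flow min-cut, the minimum cut capacity equals the max flow.
In the residual graph, reachable from Plant: {Plant, Sub4, Sub1, Bus3}.
Min-cut edges: Sub4→Bus2 (2), Bus3→City (5); capacity 2 + 5 = 7.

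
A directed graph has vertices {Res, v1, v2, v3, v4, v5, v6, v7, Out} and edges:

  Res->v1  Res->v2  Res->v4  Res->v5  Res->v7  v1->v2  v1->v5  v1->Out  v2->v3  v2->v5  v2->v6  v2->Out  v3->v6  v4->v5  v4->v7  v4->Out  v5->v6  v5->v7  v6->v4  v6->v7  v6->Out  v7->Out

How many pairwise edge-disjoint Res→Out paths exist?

Assign every edge capacity 1; by Menger, the answer equals the max flow.
Path Res→v1→Out (+1); total 1.
Path Res→v2→Out (+1); total 2.
Path Res→v4→Out (+1); total 3.
Path Res→v7→Out (+1); total 4.
Path Res→v5→v6→Out (+1); total 5.
No residual Res→Out path; max flow = 5.
Certifying cut of size 5: {Res→v1, Res→v2, Res→v4, Res→v5, Res→v7}.

5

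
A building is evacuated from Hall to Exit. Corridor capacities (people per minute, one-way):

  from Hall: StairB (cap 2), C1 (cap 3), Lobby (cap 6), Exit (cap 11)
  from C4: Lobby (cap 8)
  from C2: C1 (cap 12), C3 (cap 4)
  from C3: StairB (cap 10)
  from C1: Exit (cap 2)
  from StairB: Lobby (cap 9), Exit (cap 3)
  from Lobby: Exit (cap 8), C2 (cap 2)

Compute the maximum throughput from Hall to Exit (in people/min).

21

Augment Hall→Exit: bottleneck 11, flow now 11.
Augment Hall→C1→Exit: bottleneck 2, flow now 13.
Augment Hall→StairB→Exit: bottleneck 2, flow now 15.
Augment Hall→Lobby→Exit: bottleneck 6, flow now 21.
No augmenting path remains; maximum flow = 21.
In the residual graph, reachable from Hall: {Hall, C1}.
Min-cut edges: Hall→StairB (2), Hall→Lobby (6), Hall→Exit (11), C1→Exit (2); capacity 2 + 6 + 11 + 2 = 21.
This cut is saturated, so no flow can exceed 21.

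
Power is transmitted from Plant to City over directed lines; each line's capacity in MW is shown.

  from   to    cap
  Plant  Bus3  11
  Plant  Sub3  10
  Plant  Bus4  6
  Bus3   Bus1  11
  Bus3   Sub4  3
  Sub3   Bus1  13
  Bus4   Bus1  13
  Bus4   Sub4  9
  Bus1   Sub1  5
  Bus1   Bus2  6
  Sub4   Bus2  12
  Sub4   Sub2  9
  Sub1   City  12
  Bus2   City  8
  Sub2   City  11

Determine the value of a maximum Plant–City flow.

Augment Plant→Bus3→Bus1→Sub1→City: bottleneck 5, flow now 5.
Augment Plant→Bus3→Bus1→Bus2→City: bottleneck 6, flow now 11.
Augment Plant→Bus4→Sub4→Bus2→City: bottleneck 2, flow now 13.
Augment Plant→Bus4→Sub4→Sub2→City: bottleneck 4, flow now 17.
Augment Plant→Sub3→Bus1→Bus3→Sub4→Sub2→City: bottleneck 3, flow now 20. (uses reverse residual edge)
No augmenting path remains; maximum flow = 20.
In the residual graph, reachable from Plant: {Plant, Bus3, Sub3, Bus1}.
Min-cut edges: Plant→Bus4 (6), Bus3→Sub4 (3), Bus1→Sub1 (5), Bus1→Bus2 (6); capacity 6 + 3 + 5 + 6 = 20.
This cut is saturated, so no flow can exceed 20.

20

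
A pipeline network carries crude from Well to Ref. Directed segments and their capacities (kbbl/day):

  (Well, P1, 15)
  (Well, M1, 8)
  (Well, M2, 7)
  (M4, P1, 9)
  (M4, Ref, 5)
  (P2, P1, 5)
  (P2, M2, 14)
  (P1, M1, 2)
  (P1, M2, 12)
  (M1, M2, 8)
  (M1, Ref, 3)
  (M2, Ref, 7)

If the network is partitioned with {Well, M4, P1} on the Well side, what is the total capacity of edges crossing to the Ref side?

34

Edges leaving {Well, M4, P1}: Well→M1 (8), Well→M2 (7), M4→Ref (5), P1→M1 (2), P1→M2 (12).
Cut capacity = 8 + 7 + 5 + 2 + 12 = 34.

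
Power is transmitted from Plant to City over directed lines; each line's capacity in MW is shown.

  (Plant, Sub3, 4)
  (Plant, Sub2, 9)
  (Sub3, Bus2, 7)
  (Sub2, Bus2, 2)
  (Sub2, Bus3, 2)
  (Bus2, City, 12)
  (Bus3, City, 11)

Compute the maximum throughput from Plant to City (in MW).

Augment Plant→Sub3→Bus2→City: bottleneck 4, flow now 4.
Augment Plant→Sub2→Bus2→City: bottleneck 2, flow now 6.
Augment Plant→Sub2→Bus3→City: bottleneck 2, flow now 8.
No augmenting path remains; maximum flow = 8.
In the residual graph, reachable from Plant: {Plant, Sub2}.
Min-cut edges: Plant→Sub3 (4), Sub2→Bus2 (2), Sub2→Bus3 (2); capacity 4 + 2 + 2 = 8.
This cut is saturated, so no flow can exceed 8.

8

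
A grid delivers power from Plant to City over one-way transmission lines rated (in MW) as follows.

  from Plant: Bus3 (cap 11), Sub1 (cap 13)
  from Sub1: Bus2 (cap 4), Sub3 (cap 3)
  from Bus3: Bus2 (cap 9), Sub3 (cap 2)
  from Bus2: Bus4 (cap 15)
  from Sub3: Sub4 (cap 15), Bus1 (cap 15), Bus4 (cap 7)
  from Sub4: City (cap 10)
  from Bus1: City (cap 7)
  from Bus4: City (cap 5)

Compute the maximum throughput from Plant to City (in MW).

10

Augment Plant→Sub1→Bus2→Bus4→City: bottleneck 4, flow now 4.
Augment Plant→Sub1→Sub3→Sub4→City: bottleneck 3, flow now 7.
Augment Plant→Bus3→Bus2→Bus4→City: bottleneck 1, flow now 8.
Augment Plant→Bus3→Sub3→Sub4→City: bottleneck 2, flow now 10.
No augmenting path remains; maximum flow = 10.
In the residual graph, reachable from Plant: {Plant, Sub1, Bus3, Bus2, Bus4}.
Min-cut edges: Sub1→Sub3 (3), Bus3→Sub3 (2), Bus4→City (5); capacity 3 + 2 + 5 = 10.
This cut is saturated, so no flow can exceed 10.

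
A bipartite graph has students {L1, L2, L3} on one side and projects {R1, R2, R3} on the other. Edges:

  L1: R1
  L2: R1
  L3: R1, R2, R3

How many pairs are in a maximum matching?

Unit-capacity flow: source→left, listed edges, right→sink; max matching = max flow.
Augmenting path L1→R1 (+1); matched 1.
Augmenting path L3→R2 (+1); matched 2.
No augmenting path remains; maximum matching = 2.
König certificate: {L3, R1} is a vertex cover of size 2 (every listed pair touches it), so no matching can be larger.

2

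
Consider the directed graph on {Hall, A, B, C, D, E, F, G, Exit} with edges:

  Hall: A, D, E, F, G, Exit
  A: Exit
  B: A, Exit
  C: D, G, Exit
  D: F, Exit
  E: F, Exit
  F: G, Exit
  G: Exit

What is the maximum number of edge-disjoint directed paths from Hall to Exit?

6

Assign every edge capacity 1; by Menger, the answer equals the max flow.
Path Hall→Exit (+1); total 1.
Path Hall→A→Exit (+1); total 2.
Path Hall→D→Exit (+1); total 3.
Path Hall→E→Exit (+1); total 4.
Path Hall→F→Exit (+1); total 5.
Path Hall→G→Exit (+1); total 6.
No residual Hall→Exit path; max flow = 6.
Certifying cut of size 6: {Hall→A, Hall→D, Hall→E, Hall→Exit, Hall→F, Hall→G}.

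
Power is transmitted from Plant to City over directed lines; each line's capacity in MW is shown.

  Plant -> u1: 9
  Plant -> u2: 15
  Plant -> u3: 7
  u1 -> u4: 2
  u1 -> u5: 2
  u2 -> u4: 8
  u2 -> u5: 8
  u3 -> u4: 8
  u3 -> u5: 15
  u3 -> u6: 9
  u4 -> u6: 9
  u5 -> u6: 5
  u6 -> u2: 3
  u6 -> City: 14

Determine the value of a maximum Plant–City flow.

Augment Plant→u3→u6→City: bottleneck 7, flow now 7.
Augment Plant→u1→u4→u6→City: bottleneck 2, flow now 9.
Augment Plant→u1→u5→u6→City: bottleneck 2, flow now 11.
Augment Plant→u2→u4→u6→City: bottleneck 3, flow now 14.
No augmenting path remains; maximum flow = 14.
In the residual graph, reachable from Plant: {Plant, u1, u2, u3, u4, u5, u6}.
Min-cut edges: u6→City (14); capacity 14 = 14.
This cut is saturated, so no flow can exceed 14.

14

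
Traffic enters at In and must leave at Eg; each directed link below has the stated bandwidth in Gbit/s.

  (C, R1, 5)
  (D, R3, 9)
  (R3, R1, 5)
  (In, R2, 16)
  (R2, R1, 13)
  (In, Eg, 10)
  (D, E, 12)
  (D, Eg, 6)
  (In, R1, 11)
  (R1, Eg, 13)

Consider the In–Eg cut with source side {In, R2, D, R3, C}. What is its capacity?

62

Edges leaving {In, R2, D, R3, C}: In→R1 (11), In→Eg (10), R2→R1 (13), D→E (12), D→Eg (6), R3→R1 (5), C→R1 (5).
Cut capacity = 11 + 10 + 13 + 12 + 6 + 5 + 5 = 62.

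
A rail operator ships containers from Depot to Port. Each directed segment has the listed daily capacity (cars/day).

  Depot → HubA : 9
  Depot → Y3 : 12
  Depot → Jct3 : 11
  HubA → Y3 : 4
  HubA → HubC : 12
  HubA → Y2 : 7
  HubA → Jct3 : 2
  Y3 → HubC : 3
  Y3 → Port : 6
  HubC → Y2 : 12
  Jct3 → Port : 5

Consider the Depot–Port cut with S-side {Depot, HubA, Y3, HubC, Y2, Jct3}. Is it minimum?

Yes — it is a minimum cut (capacity 11).

Given cut capacity: 6 + 5 = 11.
Augment Depot→Y3→Port: bottleneck 6, flow now 6.
Augment Depot→Jct3→Port: bottleneck 5, flow now 11.
No augmenting path remains; maximum flow = 11.
Cut capacity 11 equals the max flow, so it is a minimum cut.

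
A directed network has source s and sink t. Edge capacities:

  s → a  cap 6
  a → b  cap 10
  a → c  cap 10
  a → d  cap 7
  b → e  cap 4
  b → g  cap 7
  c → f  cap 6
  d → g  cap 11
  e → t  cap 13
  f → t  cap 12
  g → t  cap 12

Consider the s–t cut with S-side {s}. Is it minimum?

Yes — it is a minimum cut (capacity 6).

Given cut capacity: 6 = 6.
Augment s→a→b→e→t: bottleneck 4, flow now 4.
Augment s→a→b→g→t: bottleneck 2, flow now 6.
No augmenting path remains; maximum flow = 6.
Cut capacity 6 equals the max flow, so it is a minimum cut.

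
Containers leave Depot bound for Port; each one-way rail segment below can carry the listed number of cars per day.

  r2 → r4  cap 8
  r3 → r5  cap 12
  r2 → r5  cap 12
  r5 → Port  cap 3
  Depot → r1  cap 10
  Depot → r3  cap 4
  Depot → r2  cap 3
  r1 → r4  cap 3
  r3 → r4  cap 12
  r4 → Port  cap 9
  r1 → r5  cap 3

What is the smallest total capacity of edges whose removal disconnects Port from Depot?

Augment Depot→r1→r4→Port: bottleneck 3, flow now 3.
Augment Depot→r1→r5→Port: bottleneck 3, flow now 6.
Augment Depot→r2→r4→Port: bottleneck 3, flow now 9.
Augment Depot→r3→r4→Port: bottleneck 3, flow now 12.
No augmenting path remains; maximum flow = 12.
By max-flow min-cut, the minimum cut capacity equals the max flow.
In the residual graph, reachable from Depot: {Depot, r1, r2, r3, r4, r5}.
Min-cut edges: r4→Port (9), r5→Port (3); capacity 9 + 3 = 12.

12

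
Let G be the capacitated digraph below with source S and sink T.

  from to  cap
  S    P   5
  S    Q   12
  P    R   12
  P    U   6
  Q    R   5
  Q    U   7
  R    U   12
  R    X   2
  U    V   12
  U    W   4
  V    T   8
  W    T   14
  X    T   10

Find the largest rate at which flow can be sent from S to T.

Augment S→P→R→X→T: bottleneck 2, flow now 2.
Augment S→P→U→V→T: bottleneck 3, flow now 5.
Augment S→Q→U→V→T: bottleneck 5, flow now 10.
Augment S→Q→U→W→T: bottleneck 2, flow now 12.
Augment S→Q→R→U→W→T: bottleneck 2, flow now 14.
No augmenting path remains; maximum flow = 14.
In the residual graph, reachable from S: {S, P, Q, R, U, V}.
Min-cut edges: R→X (2), U→W (4), V→T (8); capacity 2 + 4 + 8 = 14.
This cut is saturated, so no flow can exceed 14.

14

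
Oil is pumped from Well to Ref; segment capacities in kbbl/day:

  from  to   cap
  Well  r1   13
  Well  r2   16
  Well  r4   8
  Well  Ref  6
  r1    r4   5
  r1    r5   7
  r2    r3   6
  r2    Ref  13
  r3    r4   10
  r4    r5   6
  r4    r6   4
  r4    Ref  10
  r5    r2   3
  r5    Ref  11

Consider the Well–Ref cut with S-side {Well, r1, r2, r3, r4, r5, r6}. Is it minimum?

Given cut capacity: 6 + 13 + 10 + 11 = 40.
Augment Well→Ref: bottleneck 6, flow now 6.
Augment Well→r2→Ref: bottleneck 13, flow now 19.
Augment Well→r4→Ref: bottleneck 8, flow now 27.
Augment Well→r1→r4→Ref: bottleneck 2, flow now 29.
Augment Well→r1→r5→Ref: bottleneck 7, flow now 36.
Augment Well→r1→r4→r5→Ref: bottleneck 3, flow now 39.
Augment Well→r2→r3→r4→r5→Ref: bottleneck 1, flow now 40.
No augmenting path remains; maximum flow = 40.
Cut capacity 40 equals the max flow, so it is a minimum cut.

Yes — it is a minimum cut (capacity 40).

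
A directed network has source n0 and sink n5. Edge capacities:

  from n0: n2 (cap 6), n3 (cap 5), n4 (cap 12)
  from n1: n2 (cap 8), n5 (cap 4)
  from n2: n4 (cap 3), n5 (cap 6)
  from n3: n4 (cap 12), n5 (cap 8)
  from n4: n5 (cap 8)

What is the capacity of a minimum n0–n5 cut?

19

Augment n0→n2→n5: bottleneck 6, flow now 6.
Augment n0→n3→n5: bottleneck 5, flow now 11.
Augment n0→n4→n5: bottleneck 8, flow now 19.
No augmenting path remains; maximum flow = 19.
By max-flow min-cut, the minimum cut capacity equals the max flow.
In the residual graph, reachable from n0: {n0, n4}.
Min-cut edges: n0→n2 (6), n0→n3 (5), n4→n5 (8); capacity 6 + 5 + 8 = 19.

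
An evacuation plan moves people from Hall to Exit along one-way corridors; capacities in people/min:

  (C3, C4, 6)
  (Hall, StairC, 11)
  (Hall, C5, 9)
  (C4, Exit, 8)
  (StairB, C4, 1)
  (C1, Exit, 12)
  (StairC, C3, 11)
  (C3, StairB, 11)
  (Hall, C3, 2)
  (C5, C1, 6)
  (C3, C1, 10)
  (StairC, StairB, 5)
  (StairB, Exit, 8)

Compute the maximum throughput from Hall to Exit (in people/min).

19

Augment Hall→StairC→StairB→Exit: bottleneck 5, flow now 5.
Augment Hall→C5→C1→Exit: bottleneck 6, flow now 11.
Augment Hall→C3→StairB→Exit: bottleneck 2, flow now 13.
Augment Hall→StairC→C3→StairB→Exit: bottleneck 1, flow now 14.
Augment Hall→StairC→C3→C4→Exit: bottleneck 5, flow now 19.
No augmenting path remains; maximum flow = 19.
In the residual graph, reachable from Hall: {Hall, C5}.
Min-cut edges: Hall→StairC (11), Hall→C3 (2), C5→C1 (6); capacity 11 + 2 + 6 = 19.
This cut is saturated, so no flow can exceed 19.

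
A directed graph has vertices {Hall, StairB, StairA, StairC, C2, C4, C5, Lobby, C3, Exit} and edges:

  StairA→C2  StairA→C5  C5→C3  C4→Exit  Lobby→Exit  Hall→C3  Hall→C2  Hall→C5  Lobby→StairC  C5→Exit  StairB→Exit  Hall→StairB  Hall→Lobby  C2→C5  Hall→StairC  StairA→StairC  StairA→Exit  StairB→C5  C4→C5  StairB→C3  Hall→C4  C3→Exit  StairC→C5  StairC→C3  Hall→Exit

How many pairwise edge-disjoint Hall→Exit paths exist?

6

Assign every edge capacity 1; by Menger, the answer equals the max flow.
Path Hall→Exit (+1); total 1.
Path Hall→StairB→Exit (+1); total 2.
Path Hall→C4→Exit (+1); total 3.
Path Hall→C5→Exit (+1); total 4.
Path Hall→Lobby→Exit (+1); total 5.
Path Hall→C3→Exit (+1); total 6.
No residual Hall→Exit path; max flow = 6.
Certifying cut of size 6: {C3→Exit, C5→Exit, Hall→C4, Hall→Exit, Hall→Lobby, Hall→StairB}.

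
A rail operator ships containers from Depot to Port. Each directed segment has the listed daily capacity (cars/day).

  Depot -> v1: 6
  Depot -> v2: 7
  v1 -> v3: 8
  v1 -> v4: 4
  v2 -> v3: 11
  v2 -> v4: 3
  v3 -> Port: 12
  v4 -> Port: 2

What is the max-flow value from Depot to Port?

13

Augment Depot→v1→v3→Port: bottleneck 6, flow now 6.
Augment Depot→v2→v3→Port: bottleneck 6, flow now 12.
Augment Depot→v2→v4→Port: bottleneck 1, flow now 13.
No augmenting path remains; maximum flow = 13.
In the residual graph, reachable from Depot: {Depot}.
Min-cut edges: Depot→v1 (6), Depot→v2 (7); capacity 6 + 7 = 13.
This cut is saturated, so no flow can exceed 13.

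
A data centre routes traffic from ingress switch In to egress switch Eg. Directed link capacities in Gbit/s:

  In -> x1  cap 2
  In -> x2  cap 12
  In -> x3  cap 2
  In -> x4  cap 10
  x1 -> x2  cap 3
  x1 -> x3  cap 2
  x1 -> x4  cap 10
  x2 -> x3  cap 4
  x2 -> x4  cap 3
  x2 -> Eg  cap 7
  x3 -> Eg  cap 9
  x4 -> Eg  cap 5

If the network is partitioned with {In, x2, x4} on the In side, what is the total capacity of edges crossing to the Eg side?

20

Edges leaving {In, x2, x4}: In→x1 (2), In→x3 (2), x2→x3 (4), x2→Eg (7), x4→Eg (5).
Cut capacity = 2 + 2 + 4 + 7 + 5 = 20.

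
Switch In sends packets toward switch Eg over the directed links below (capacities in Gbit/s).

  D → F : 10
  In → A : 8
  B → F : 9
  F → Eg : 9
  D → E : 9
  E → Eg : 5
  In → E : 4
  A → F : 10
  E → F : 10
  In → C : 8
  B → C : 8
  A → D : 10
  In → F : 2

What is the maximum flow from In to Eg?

14

Augment In→E→Eg: bottleneck 4, flow now 4.
Augment In→F→Eg: bottleneck 2, flow now 6.
Augment In→A→F→Eg: bottleneck 7, flow now 13.
Augment In→A→D→E→Eg: bottleneck 1, flow now 14.
No augmenting path remains; maximum flow = 14.
In the residual graph, reachable from In: {In, C}.
Min-cut edges: In→A (8), In→E (4), In→F (2); capacity 8 + 4 + 2 = 14.
This cut is saturated, so no flow can exceed 14.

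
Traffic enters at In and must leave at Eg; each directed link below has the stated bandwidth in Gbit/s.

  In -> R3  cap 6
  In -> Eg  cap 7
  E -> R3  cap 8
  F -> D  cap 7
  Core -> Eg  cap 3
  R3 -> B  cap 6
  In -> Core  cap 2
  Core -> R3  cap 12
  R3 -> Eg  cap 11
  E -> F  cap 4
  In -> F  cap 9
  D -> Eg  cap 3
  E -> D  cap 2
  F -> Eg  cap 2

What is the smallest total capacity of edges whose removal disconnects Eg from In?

Augment In→Eg: bottleneck 7, flow now 7.
Augment In→Core→Eg: bottleneck 2, flow now 9.
Augment In→R3→Eg: bottleneck 6, flow now 15.
Augment In→F→Eg: bottleneck 2, flow now 17.
Augment In→F→D→Eg: bottleneck 3, flow now 20.
No augmenting path remains; maximum flow = 20.
By max-flow min-cut, the minimum cut capacity equals the max flow.
In the residual graph, reachable from In: {In, F, D}.
Min-cut edges: In→Core (2), In→R3 (6), In→Eg (7), F→Eg (2), D→Eg (3); capacity 2 + 6 + 7 + 2 + 3 = 20.

20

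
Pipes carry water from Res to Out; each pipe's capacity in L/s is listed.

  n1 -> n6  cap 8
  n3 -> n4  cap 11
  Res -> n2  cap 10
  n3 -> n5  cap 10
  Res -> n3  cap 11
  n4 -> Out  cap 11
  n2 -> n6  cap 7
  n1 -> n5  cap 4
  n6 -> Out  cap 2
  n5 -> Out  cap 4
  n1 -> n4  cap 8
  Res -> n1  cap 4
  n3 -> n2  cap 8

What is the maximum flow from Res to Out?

17

Augment Res→n1→n4→Out: bottleneck 4, flow now 4.
Augment Res→n2→n6→Out: bottleneck 2, flow now 6.
Augment Res→n3→n4→Out: bottleneck 7, flow now 13.
Augment Res→n3→n5→Out: bottleneck 4, flow now 17.
No augmenting path remains; maximum flow = 17.
In the residual graph, reachable from Res: {Res, n2, n6}.
Min-cut edges: Res→n1 (4), Res→n3 (11), n6→Out (2); capacity 4 + 11 + 2 = 17.
This cut is saturated, so no flow can exceed 17.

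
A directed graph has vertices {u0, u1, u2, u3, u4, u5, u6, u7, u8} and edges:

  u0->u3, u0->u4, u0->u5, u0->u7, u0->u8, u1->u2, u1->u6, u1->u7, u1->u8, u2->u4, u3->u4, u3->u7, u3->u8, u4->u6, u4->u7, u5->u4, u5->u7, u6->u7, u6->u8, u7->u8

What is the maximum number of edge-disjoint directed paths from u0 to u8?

4

Assign every edge capacity 1; by Menger, the answer equals the max flow.
Path u0→u8 (+1); total 1.
Path u0→u3→u8 (+1); total 2.
Path u0→u7→u8 (+1); total 3.
Path u0→u4→u6→u8 (+1); total 4.
No residual u0→u8 path; max flow = 4.
Certifying cut of size 4: {u0→u3, u0→u8, u4→u6, u7→u8}.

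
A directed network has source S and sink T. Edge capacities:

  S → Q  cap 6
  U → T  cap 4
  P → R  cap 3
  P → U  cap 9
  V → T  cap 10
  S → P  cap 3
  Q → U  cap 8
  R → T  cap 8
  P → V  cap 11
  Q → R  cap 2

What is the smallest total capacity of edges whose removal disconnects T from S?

Augment S→P→R→T: bottleneck 3, flow now 3.
Augment S→Q→R→T: bottleneck 2, flow now 5.
Augment S→Q→U→T: bottleneck 4, flow now 9.
No augmenting path remains; maximum flow = 9.
By max-flow min-cut, the minimum cut capacity equals the max flow.
In the residual graph, reachable from S: {S}.
Min-cut edges: S→P (3), S→Q (6); capacity 3 + 6 = 9.

9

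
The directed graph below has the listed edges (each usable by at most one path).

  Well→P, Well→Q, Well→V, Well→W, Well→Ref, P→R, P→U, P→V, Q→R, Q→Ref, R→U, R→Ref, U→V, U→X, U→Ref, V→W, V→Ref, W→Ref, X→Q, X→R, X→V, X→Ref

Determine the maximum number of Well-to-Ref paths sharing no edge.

Assign every edge capacity 1; by Menger, the answer equals the max flow.
Path Well→Ref (+1); total 1.
Path Well→Q→Ref (+1); total 2.
Path Well→V→Ref (+1); total 3.
Path Well→W→Ref (+1); total 4.
Path Well→P→R→Ref (+1); total 5.
No residual Well→Ref path; max flow = 5.
Certifying cut of size 5: {Well→P, Well→Q, Well→Ref, Well→V, Well→W}.

5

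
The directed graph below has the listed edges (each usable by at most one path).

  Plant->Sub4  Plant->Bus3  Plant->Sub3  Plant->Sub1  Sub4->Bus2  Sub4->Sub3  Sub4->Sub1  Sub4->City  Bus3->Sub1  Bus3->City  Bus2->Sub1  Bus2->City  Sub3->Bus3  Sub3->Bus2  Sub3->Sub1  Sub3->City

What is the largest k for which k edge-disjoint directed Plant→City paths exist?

3

Assign every edge capacity 1; by Menger, the answer equals the max flow.
Path Plant→Sub4→City (+1); total 1.
Path Plant→Bus3→City (+1); total 2.
Path Plant→Sub3→City (+1); total 3.
No residual Plant→City path; max flow = 3.
Certifying cut of size 3: {Plant→Bus3, Plant→Sub3, Plant→Sub4}.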